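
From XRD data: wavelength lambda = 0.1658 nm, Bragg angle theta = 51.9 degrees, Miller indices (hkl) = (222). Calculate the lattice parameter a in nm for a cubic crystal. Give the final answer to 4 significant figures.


d = lambda / (2*sin(theta))
d = 0.1658 / (2*sin(51.9 deg))
d = 0.105345 nm
a = d * sqrt(h^2+k^2+l^2) = 0.105345 * sqrt(12)
a = 0.3649 nm


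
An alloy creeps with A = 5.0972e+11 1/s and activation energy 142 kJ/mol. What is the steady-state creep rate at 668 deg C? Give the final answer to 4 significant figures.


rate = A * exp(-Q / (R*T))
T = 668 + 273.15 = 941.15 K
rate = 5.0972e+11 * exp(-142e3 / (8.314 * 941.15))
rate = 6698 1/s


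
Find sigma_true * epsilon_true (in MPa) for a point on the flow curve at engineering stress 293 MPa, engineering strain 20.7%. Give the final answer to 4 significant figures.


sigma_true = sigma_eng * (1 + epsilon_eng)
sigma_true = 293 * (1 + 0.207) = 353.651 MPa
epsilon_true = ln(1 + epsilon_eng)
epsilon_true = ln(1 + 0.207) = 0.188138
sigma_true * epsilon_true = 353.651 * 0.188138 = 66.54 MPa


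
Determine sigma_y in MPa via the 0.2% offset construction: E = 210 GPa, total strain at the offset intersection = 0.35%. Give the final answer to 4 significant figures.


Offset strain = 0.002
Elastic strain at yield = total_strain - offset = 3.5e-03 - 0.002 = 1.5e-03
sigma_y = E * elastic_strain = 210000 * 1.5e-03
sigma_y = 315 MPa


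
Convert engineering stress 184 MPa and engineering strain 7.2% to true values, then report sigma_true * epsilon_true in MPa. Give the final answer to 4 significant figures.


sigma_true = sigma_eng * (1 + epsilon_eng)
sigma_true = 184 * (1 + 0.072) = 197.248 MPa
epsilon_true = ln(1 + epsilon_eng)
epsilon_true = ln(1 + 0.072) = 0.0695261
sigma_true * epsilon_true = 197.248 * 0.0695261 = 13.71 MPa


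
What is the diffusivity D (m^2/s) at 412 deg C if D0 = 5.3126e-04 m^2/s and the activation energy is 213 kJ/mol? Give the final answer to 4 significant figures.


D = D0 * exp(-Qd / (R*T))
T = 685.15 K
D = 5.3126e-04 * exp(-213e3 / (8.314 * 685.15))
D = 3.062e-20 m^2/s


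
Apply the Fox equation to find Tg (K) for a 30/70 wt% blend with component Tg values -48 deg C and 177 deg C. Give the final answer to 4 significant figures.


1/Tg = w1/Tg1 + w2/Tg2 (in Kelvin)
Tg1 = 225.15 K, Tg2 = 450.15 K
1/Tg = 0.3/225.15 + 0.7/450.15
Tg = 346.3 K


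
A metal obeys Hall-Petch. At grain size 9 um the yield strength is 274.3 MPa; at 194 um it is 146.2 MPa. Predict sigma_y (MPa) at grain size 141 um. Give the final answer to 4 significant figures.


sigma_y = sigma0 + k / sqrt(d)
1/sqrt(d1) = 1/sqrt(9e-06) = 333.333;  1/sqrt(d2) = 71.7958
k = (sigma1 - sigma2) / (1/sqrt(d1) - 1/sqrt(d2)) = (274.3 - 146.2) / (333.333 - 71.7958) = 0.489796 MPa*m^0.5
sigma0 = sigma1 - k/sqrt(d1) = 274.3 - 0.489796*333.333 = 111.035 MPa
sigma_y(d3) = 111.035 + 0.489796 / sqrt(1.41e-04) = 152.3 MPa


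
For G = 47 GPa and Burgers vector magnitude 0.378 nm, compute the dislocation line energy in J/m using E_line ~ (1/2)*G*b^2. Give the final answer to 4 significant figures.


E = G*b^2/2
b = 0.378 nm = 3.78e-10 m
G = 47 GPa = 4.7e+10 Pa
E = 0.5 * 4.7e+10 * (3.78e-10)^2
E = 3.358e-09 J/m


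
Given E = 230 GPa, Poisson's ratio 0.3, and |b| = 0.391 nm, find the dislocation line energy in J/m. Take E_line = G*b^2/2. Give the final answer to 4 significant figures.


Step 1: G = E / (2*(1+nu))
G = 230 / (2*(1+0.3)) = 88.4615 GPa = 8.84615e+10 Pa
Step 2: E_line = G*b^2/2
b = 0.391 nm = 3.91e-10 m
E_line = 0.5 * 8.84615e+10 * (3.91e-10)^2 = 6.762e-09 J/m


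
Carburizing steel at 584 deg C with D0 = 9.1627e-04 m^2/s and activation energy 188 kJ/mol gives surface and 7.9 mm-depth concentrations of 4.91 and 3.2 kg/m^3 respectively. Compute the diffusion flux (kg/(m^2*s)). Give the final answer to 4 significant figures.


Step 1: D = D0 * exp(-Qd/(R*T))
T = 584 + 273.15 = 857.15 K
D = 9.1627e-04 * exp(-188e3 / (8.314 * 857.15)) = 3.19821e-15 m^2/s
Step 2: J = D * (C1 - C2) / dx
J = 3.19821e-15 * (4.91 - 3.2) / 7.9e-03
J = 6.923e-13 kg/(m^2*s)


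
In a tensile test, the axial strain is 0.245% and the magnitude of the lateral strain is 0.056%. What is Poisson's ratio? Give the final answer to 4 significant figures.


nu = -epsilon_lat / epsilon_axial
Lateral strain is contraction (negative), so using magnitudes:
nu = 0.056 / 0.245
nu = 0.2286


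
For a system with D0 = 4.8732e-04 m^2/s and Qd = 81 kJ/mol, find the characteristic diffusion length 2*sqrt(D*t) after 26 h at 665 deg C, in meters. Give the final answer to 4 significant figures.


Step 1: D = D0 * exp(-Qd/(R*T))
T = 938.15 K
D = 4.8732e-04 * exp(-81e3 / (8.314 * 938.15)) = 1.50559e-08 m^2/s
Step 2: L = 2*sqrt(D*t)
t = 26 h = 93600 s
L = 2*sqrt(1.50559e-08 * 93600) = 0.07508 m


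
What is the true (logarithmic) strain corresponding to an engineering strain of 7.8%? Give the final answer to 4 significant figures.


epsilon_true = ln(1 + epsilon_eng)
epsilon_true = ln(1 + 0.078)
epsilon_true = 0.07511


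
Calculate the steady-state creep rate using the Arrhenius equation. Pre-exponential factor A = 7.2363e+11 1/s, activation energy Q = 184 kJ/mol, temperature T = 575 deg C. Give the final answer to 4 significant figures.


rate = A * exp(-Q / (R*T))
T = 575 + 273.15 = 848.15 K
rate = 7.2363e+11 * exp(-184e3 / (8.314 * 848.15))
rate = 3.367 1/s


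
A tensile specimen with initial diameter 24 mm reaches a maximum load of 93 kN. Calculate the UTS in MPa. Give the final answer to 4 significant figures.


A0 = pi*(d/2)^2 = pi*(24/2)^2 = 452.389 mm^2
UTS = F_max / A0 = 93*1000 / 452.389
UTS = 205.6 MPa


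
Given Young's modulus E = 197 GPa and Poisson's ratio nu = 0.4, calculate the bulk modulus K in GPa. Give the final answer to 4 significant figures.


K = E / (3*(1-2*nu))
K = 197 / (3*(1-2*0.4))
K = 328.3 GPa


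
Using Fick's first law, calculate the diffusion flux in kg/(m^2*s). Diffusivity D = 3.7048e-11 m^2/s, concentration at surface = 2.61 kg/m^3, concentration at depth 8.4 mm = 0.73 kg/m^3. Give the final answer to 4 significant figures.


J = -D * (dC/dx) = D * (C1 - C2) / dx
J = 3.7048e-11 * (2.61 - 0.73) / 8.4e-03
J = 8.292e-09 kg/(m^2*s)


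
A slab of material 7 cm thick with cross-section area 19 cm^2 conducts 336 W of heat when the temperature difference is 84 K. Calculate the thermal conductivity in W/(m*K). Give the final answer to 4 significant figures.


k = Q*L / (A*dT)
L = 0.07 m, A = 1.9e-03 m^2
k = 336 * 0.07 / (1.9e-03 * 84)
k = 147.4 W/(m*K)


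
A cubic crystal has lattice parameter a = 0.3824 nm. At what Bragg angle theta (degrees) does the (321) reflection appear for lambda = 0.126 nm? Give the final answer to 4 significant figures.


d = a / sqrt(h^2+k^2+l^2)
d = 0.3824 / sqrt(14) = 0.102201 nm
lambda = 2*d*sin(theta)  =>  sin(theta) = lambda / (2*d)
sin(theta) = 0.126 / (2 * 0.102201) = 0.616434
theta = 38.06 deg


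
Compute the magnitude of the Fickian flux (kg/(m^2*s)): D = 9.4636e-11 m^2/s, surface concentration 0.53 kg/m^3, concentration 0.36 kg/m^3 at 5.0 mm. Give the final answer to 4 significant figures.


J = -D * (dC/dx) = D * (C1 - C2) / dx
J = 9.4636e-11 * (0.53 - 0.36) / 5e-03
J = 3.218e-09 kg/(m^2*s)


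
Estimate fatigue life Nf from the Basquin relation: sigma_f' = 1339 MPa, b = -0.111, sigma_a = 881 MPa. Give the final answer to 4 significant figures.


sigma_a = sigma_f' * (2*Nf)^b
2*Nf = (sigma_a / sigma_f')^(1/b)
2*Nf = (881 / 1339)^(1/-0.111)
2*Nf = 43.439
Nf = 21.72 cycles


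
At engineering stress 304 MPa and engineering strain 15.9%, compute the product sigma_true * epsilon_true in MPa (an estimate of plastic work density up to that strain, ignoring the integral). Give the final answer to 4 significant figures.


sigma_true = sigma_eng * (1 + epsilon_eng)
sigma_true = 304 * (1 + 0.159) = 352.336 MPa
epsilon_true = ln(1 + epsilon_eng)
epsilon_true = ln(1 + 0.159) = 0.147558
sigma_true * epsilon_true = 352.336 * 0.147558 = 51.99 MPa


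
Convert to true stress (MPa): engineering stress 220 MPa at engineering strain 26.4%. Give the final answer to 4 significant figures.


sigma_true = sigma_eng * (1 + epsilon_eng)
sigma_true = 220 * (1 + 0.264)
sigma_true = 278.1 MPa


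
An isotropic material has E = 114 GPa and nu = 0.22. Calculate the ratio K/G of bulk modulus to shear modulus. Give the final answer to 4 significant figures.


G = E / (2*(1+nu))
G = 114 / (2*(1+0.22)) = 46.7213 GPa
K = E / (3*(1-2*nu))
K = 114 / (3*(1-2*0.22)) = 67.8571 GPa
K/G = 67.8571 / 46.7213 = 1.452


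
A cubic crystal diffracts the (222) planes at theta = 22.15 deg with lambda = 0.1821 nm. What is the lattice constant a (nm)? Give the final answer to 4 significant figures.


d = lambda / (2*sin(theta))
d = 0.1821 / (2*sin(22.15 deg))
d = 0.241491 nm
a = d * sqrt(h^2+k^2+l^2) = 0.241491 * sqrt(12)
a = 0.8365 nm


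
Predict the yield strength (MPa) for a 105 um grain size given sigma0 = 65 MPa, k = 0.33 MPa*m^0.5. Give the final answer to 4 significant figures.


sigma_y = sigma0 + k / sqrt(d)
d = 105 um = 1.05e-04 m
sigma_y = 65 + 0.33 / sqrt(1.05e-04)
sigma_y = 97.2 MPa


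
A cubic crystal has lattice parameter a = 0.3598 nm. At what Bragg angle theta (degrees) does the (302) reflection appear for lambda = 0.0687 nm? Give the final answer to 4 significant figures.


d = a / sqrt(h^2+k^2+l^2)
d = 0.3598 / sqrt(13) = 0.0997906 nm
lambda = 2*d*sin(theta)  =>  sin(theta) = lambda / (2*d)
sin(theta) = 0.0687 / (2 * 0.0997906) = 0.344221
theta = 20.13 deg


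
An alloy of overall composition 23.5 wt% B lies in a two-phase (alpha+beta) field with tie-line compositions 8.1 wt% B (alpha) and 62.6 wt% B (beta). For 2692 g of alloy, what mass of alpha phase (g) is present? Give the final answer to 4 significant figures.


f_alpha = (C_beta - C0) / (C_beta - C_alpha)
f_alpha = (62.6 - 23.5) / (62.6 - 8.1) = 0.717431
m_alpha = f_alpha * m_total = 0.717431 * 2692 = 1931 g


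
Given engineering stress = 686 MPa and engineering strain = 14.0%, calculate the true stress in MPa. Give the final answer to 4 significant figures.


sigma_true = sigma_eng * (1 + epsilon_eng)
sigma_true = 686 * (1 + 0.14)
sigma_true = 782 MPa


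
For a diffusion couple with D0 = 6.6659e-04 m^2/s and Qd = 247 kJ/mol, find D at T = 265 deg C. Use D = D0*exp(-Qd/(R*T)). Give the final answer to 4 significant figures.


D = D0 * exp(-Qd / (R*T))
T = 538.15 K
D = 6.6659e-04 * exp(-247e3 / (8.314 * 538.15))
D = 7.053e-28 m^2/s


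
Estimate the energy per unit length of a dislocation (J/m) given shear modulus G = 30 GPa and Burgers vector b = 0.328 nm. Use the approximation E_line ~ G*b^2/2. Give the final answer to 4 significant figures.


E = G*b^2/2
b = 0.328 nm = 3.28e-10 m
G = 30 GPa = 3e+10 Pa
E = 0.5 * 3e+10 * (3.28e-10)^2
E = 1.614e-09 J/m


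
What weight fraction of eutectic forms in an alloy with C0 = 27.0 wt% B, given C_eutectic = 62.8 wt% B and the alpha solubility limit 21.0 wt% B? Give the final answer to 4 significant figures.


f_primary = (C_e - C0) / (C_e - C_alpha_max)
f_primary = (62.8 - 27.0) / (62.8 - 21.0)
f_primary = 0.856459
f_eutectic = 1 - 0.856459 = 0.1435


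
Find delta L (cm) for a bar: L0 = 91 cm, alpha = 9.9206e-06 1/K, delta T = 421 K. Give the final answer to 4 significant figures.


dL = L0 * alpha * dT
dL = 91 * 9.9206e-06 * 421
dL = 0.3801 cm


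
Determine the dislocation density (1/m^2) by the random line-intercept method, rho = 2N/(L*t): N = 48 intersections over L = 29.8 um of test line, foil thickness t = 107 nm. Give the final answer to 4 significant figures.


rho = 2N / (L * t)
L = 29.8 um = 2.98e-05 m, t = 107 nm = 1.07e-07 m
rho = 2 * 48 / (2.98e-05 * 1.07e-07)
rho = 3.011e+13 1/m^2


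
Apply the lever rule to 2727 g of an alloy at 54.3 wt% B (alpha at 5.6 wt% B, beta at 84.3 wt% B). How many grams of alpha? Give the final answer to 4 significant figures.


f_alpha = (C_beta - C0) / (C_beta - C_alpha)
f_alpha = (84.3 - 54.3) / (84.3 - 5.6) = 0.381194
m_alpha = f_alpha * m_total = 0.381194 * 2727 = 1040 g


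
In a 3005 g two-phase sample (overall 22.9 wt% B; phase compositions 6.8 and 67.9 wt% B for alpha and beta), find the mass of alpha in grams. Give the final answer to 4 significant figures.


f_alpha = (C_beta - C0) / (C_beta - C_alpha)
f_alpha = (67.9 - 22.9) / (67.9 - 6.8) = 0.736498
m_alpha = f_alpha * m_total = 0.736498 * 3005 = 2213 g


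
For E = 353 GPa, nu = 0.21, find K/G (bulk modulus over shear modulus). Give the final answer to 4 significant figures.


G = E / (2*(1+nu))
G = 353 / (2*(1+0.21)) = 145.868 GPa
K = E / (3*(1-2*nu))
K = 353 / (3*(1-2*0.21)) = 202.874 GPa
K/G = 202.874 / 145.868 = 1.391


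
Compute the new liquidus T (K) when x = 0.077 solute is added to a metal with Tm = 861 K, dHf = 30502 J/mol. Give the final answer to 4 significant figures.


dT = R*Tm^2*x / dHf
dT = 8.314 * 861^2 * 0.077 / 30502
dT = 15.5589 K
T_new = 861 - 15.5589 = 845.4 K


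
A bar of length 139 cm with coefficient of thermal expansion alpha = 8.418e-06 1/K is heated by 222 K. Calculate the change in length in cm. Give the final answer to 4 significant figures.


dL = L0 * alpha * dT
dL = 139 * 8.418e-06 * 222
dL = 0.2598 cm


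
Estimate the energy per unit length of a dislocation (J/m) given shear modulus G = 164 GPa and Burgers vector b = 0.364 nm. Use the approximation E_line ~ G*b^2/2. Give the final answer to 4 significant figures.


E = G*b^2/2
b = 0.364 nm = 3.64e-10 m
G = 164 GPa = 1.64e+11 Pa
E = 0.5 * 1.64e+11 * (3.64e-10)^2
E = 1.086e-08 J/m


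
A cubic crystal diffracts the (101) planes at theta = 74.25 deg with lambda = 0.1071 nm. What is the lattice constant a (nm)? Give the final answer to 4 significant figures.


d = lambda / (2*sin(theta))
d = 0.1071 / (2*sin(74.25 deg))
d = 0.055639 nm
a = d * sqrt(h^2+k^2+l^2) = 0.055639 * sqrt(2)
a = 0.07869 nm


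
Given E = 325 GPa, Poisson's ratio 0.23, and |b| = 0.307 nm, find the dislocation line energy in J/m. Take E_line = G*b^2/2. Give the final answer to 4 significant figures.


Step 1: G = E / (2*(1+nu))
G = 325 / (2*(1+0.23)) = 132.114 GPa = 1.32114e+11 Pa
Step 2: E_line = G*b^2/2
b = 0.307 nm = 3.07e-10 m
E_line = 0.5 * 1.32114e+11 * (3.07e-10)^2 = 6.226e-09 J/m


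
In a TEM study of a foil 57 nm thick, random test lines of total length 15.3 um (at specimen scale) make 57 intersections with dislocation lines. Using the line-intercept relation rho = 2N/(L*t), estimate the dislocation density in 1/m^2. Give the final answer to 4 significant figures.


rho = 2N / (L * t)
L = 15.3 um = 1.53e-05 m, t = 57 nm = 5.7e-08 m
rho = 2 * 57 / (1.53e-05 * 5.7e-08)
rho = 1.307e+14 1/m^2


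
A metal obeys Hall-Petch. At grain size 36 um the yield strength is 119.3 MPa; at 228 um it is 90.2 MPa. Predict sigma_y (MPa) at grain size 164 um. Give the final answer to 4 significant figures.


sigma_y = sigma0 + k / sqrt(d)
1/sqrt(d1) = 1/sqrt(3.6e-05) = 166.667;  1/sqrt(d2) = 66.2266
k = (sigma1 - sigma2) / (1/sqrt(d1) - 1/sqrt(d2)) = (119.3 - 90.2) / (166.667 - 66.2266) = 0.289725 MPa*m^0.5
sigma0 = sigma1 - k/sqrt(d1) = 119.3 - 0.289725*166.667 = 71.0125 MPa
sigma_y(d3) = 71.0125 + 0.289725 / sqrt(1.64e-04) = 93.64 MPa


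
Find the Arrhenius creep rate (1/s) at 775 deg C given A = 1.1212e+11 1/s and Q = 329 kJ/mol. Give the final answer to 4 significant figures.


rate = A * exp(-Q / (R*T))
T = 775 + 273.15 = 1048.15 K
rate = 1.1212e+11 * exp(-329e3 / (8.314 * 1048.15))
rate = 4.501e-06 1/s


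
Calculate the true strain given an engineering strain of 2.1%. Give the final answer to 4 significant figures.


epsilon_true = ln(1 + epsilon_eng)
epsilon_true = ln(1 + 0.021)
epsilon_true = 0.02078


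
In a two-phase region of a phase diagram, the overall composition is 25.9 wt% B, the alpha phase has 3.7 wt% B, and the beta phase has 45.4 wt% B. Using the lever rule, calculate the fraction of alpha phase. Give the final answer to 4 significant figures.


f_alpha = (C_beta - C0) / (C_beta - C_alpha)
f_alpha = (45.4 - 25.9) / (45.4 - 3.7)
f_alpha = 0.4676


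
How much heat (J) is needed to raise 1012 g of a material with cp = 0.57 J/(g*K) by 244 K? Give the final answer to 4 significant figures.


Q = m * cp * dT
Q = 1012 * 0.57 * 244
Q = 140700 J


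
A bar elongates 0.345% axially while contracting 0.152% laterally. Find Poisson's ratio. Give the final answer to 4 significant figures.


nu = -epsilon_lat / epsilon_axial
Lateral strain is contraction (negative), so using magnitudes:
nu = 0.152 / 0.345
nu = 0.4406


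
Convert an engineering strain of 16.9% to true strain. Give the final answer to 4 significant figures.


epsilon_true = ln(1 + epsilon_eng)
epsilon_true = ln(1 + 0.169)
epsilon_true = 0.1561


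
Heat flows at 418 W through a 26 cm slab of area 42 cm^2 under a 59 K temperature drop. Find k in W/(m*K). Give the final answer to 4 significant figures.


k = Q*L / (A*dT)
L = 0.26 m, A = 4.2e-03 m^2
k = 418 * 0.26 / (4.2e-03 * 59)
k = 438.6 W/(m*K)


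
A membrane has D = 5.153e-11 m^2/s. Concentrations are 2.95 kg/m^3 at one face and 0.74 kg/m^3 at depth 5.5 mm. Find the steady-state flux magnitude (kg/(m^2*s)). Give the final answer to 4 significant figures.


J = -D * (dC/dx) = D * (C1 - C2) / dx
J = 5.153e-11 * (2.95 - 0.74) / 5.5e-03
J = 2.071e-08 kg/(m^2*s)


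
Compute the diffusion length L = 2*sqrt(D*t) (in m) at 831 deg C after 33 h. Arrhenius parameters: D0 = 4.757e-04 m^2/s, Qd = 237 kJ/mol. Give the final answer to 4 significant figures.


Step 1: D = D0 * exp(-Qd/(R*T))
T = 1104.15 K
D = 4.757e-04 * exp(-237e3 / (8.314 * 1104.15)) = 2.91768e-15 m^2/s
Step 2: L = 2*sqrt(D*t)
t = 33 h = 118800 s
L = 2*sqrt(2.91768e-15 * 118800) = 3.724e-05 m


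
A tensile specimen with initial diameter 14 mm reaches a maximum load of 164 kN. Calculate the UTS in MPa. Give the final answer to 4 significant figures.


A0 = pi*(d/2)^2 = pi*(14/2)^2 = 153.938 mm^2
UTS = F_max / A0 = 164*1000 / 153.938
UTS = 1065 MPa


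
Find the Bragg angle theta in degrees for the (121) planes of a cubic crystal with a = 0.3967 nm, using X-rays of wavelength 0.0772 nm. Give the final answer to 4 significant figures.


d = a / sqrt(h^2+k^2+l^2)
d = 0.3967 / sqrt(6) = 0.161952 nm
lambda = 2*d*sin(theta)  =>  sin(theta) = lambda / (2*d)
sin(theta) = 0.0772 / (2 * 0.161952) = 0.238342
theta = 13.79 deg


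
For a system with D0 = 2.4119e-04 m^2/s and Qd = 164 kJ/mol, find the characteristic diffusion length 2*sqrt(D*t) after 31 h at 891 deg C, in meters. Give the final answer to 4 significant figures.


Step 1: D = D0 * exp(-Qd/(R*T))
T = 1164.15 K
D = 2.4119e-04 * exp(-164e3 / (8.314 * 1164.15)) = 1.05566e-11 m^2/s
Step 2: L = 2*sqrt(D*t)
t = 31 h = 111600 s
L = 2*sqrt(1.05566e-11 * 111600) = 2.171e-03 m


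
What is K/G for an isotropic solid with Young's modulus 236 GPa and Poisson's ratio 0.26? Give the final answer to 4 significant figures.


G = E / (2*(1+nu))
G = 236 / (2*(1+0.26)) = 93.6508 GPa
K = E / (3*(1-2*nu))
K = 236 / (3*(1-2*0.26)) = 163.889 GPa
K/G = 163.889 / 93.6508 = 1.75


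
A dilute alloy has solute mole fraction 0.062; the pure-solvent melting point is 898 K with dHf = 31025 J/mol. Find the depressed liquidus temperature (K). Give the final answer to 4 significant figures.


dT = R*Tm^2*x / dHf
dT = 8.314 * 898^2 * 0.062 / 31025
dT = 13.3981 K
T_new = 898 - 13.3981 = 884.6 K


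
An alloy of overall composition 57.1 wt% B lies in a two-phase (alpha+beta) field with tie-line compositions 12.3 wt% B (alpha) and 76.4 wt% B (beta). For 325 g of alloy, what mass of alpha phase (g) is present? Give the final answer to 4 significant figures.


f_alpha = (C_beta - C0) / (C_beta - C_alpha)
f_alpha = (76.4 - 57.1) / (76.4 - 12.3) = 0.301092
m_alpha = f_alpha * m_total = 0.301092 * 325 = 97.85 g


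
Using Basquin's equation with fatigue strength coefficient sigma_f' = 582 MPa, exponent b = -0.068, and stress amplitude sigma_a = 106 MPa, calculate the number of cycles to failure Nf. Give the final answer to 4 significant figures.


sigma_a = sigma_f' * (2*Nf)^b
2*Nf = (sigma_a / sigma_f')^(1/b)
2*Nf = (106 / 582)^(1/-0.068)
2*Nf = 7.52874e+10
Nf = 3.764e+10 cycles


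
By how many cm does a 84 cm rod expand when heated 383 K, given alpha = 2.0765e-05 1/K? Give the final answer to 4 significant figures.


dL = L0 * alpha * dT
dL = 84 * 2.0765e-05 * 383
dL = 0.6681 cm


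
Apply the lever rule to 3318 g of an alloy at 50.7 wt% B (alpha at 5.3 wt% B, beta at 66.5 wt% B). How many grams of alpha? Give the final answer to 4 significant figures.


f_alpha = (C_beta - C0) / (C_beta - C_alpha)
f_alpha = (66.5 - 50.7) / (66.5 - 5.3) = 0.25817
m_alpha = f_alpha * m_total = 0.25817 * 3318 = 856.6 g


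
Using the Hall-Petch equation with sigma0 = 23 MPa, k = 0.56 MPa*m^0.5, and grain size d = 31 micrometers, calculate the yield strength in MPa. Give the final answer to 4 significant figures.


sigma_y = sigma0 + k / sqrt(d)
d = 31 um = 3.1e-05 m
sigma_y = 23 + 0.56 / sqrt(3.1e-05)
sigma_y = 123.6 MPa


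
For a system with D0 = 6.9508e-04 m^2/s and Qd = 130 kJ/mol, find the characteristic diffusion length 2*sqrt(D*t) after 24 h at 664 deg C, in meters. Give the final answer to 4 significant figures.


Step 1: D = D0 * exp(-Qd/(R*T))
T = 937.15 K
D = 6.9508e-04 * exp(-130e3 / (8.314 * 937.15)) = 3.94334e-11 m^2/s
Step 2: L = 2*sqrt(D*t)
t = 24 h = 86400 s
L = 2*sqrt(3.94334e-11 * 86400) = 3.692e-03 m


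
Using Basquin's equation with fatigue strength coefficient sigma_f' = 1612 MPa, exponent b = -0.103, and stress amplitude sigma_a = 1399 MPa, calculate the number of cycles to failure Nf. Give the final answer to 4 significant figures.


sigma_a = sigma_f' * (2*Nf)^b
2*Nf = (sigma_a / sigma_f')^(1/b)
2*Nf = (1399 / 1612)^(1/-0.103)
2*Nf = 3.95865
Nf = 1.979 cycles


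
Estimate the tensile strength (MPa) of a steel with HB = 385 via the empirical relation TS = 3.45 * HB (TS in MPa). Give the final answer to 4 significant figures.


TS (MPa) = 3.45 * HB
TS = 3.45 * 385
TS = 1328 MPa


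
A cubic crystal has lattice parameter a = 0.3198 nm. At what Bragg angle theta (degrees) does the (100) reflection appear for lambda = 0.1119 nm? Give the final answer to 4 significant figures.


d = a / sqrt(h^2+k^2+l^2)
d = 0.3198 / sqrt(1) = 0.3198 nm
lambda = 2*d*sin(theta)  =>  sin(theta) = lambda / (2*d)
sin(theta) = 0.1119 / (2 * 0.3198) = 0.174953
theta = 10.08 deg


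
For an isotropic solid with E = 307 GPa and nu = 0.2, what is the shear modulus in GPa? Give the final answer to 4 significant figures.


G = E / (2*(1+nu))
G = 307 / (2*(1+0.2))
G = 127.9 GPa


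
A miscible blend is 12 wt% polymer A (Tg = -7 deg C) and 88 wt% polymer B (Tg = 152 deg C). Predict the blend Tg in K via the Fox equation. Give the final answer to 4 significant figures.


1/Tg = w1/Tg1 + w2/Tg2 (in Kelvin)
Tg1 = 266.15 K, Tg2 = 425.15 K
1/Tg = 0.12/266.15 + 0.88/425.15
Tg = 396.7 K


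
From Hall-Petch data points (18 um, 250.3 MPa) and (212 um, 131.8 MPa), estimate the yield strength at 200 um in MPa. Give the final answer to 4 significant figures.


sigma_y = sigma0 + k / sqrt(d)
1/sqrt(d1) = 1/sqrt(1.8e-05) = 235.702;  1/sqrt(d2) = 68.6803
k = (sigma1 - sigma2) / (1/sqrt(d1) - 1/sqrt(d2)) = (250.3 - 131.8) / (235.702 - 68.6803) = 0.709487 MPa*m^0.5
sigma0 = sigma1 - k/sqrt(d1) = 250.3 - 0.709487*235.702 = 83.0722 MPa
sigma_y(d3) = 83.0722 + 0.709487 / sqrt(2e-04) = 133.2 MPa


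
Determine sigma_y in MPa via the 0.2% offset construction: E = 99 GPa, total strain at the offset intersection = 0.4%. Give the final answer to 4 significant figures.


Offset strain = 0.002
Elastic strain at yield = total_strain - offset = 4e-03 - 0.002 = 2e-03
sigma_y = E * elastic_strain = 99000 * 2e-03
sigma_y = 198 MPa


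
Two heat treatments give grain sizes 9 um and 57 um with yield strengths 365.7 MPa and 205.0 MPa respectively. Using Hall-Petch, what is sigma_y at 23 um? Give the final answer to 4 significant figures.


sigma_y = sigma0 + k / sqrt(d)
1/sqrt(d1) = 1/sqrt(9e-06) = 333.333;  1/sqrt(d2) = 132.453
k = (sigma1 - sigma2) / (1/sqrt(d1) - 1/sqrt(d2)) = (365.7 - 205.0) / (333.333 - 132.453) = 0.79998 MPa*m^0.5
sigma0 = sigma1 - k/sqrt(d1) = 365.7 - 0.79998*333.333 = 99.0401 MPa
sigma_y(d3) = 99.0401 + 0.79998 / sqrt(2.3e-05) = 265.8 MPa


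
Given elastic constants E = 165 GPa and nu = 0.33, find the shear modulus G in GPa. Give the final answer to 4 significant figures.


G = E / (2*(1+nu))
G = 165 / (2*(1+0.33))
G = 62.03 GPa


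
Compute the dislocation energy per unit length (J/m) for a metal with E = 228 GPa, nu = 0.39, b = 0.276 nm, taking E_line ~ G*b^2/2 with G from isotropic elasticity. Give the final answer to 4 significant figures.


Step 1: G = E / (2*(1+nu))
G = 228 / (2*(1+0.39)) = 82.0144 GPa = 8.20144e+10 Pa
Step 2: E_line = G*b^2/2
b = 0.276 nm = 2.76e-10 m
E_line = 0.5 * 8.20144e+10 * (2.76e-10)^2 = 3.124e-09 J/m


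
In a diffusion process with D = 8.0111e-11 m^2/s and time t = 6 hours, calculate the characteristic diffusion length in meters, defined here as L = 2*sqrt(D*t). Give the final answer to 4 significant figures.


t = 6 hr = 21600 s
Diffusion length = 2*sqrt(D*t)
= 2*sqrt(8.0111e-11 * 21600)
= 2.631e-03 m


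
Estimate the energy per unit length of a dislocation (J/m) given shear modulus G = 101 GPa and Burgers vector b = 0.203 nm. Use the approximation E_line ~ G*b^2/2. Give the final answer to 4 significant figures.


E = G*b^2/2
b = 0.203 nm = 2.03e-10 m
G = 101 GPa = 1.01e+11 Pa
E = 0.5 * 1.01e+11 * (2.03e-10)^2
E = 2.081e-09 J/m


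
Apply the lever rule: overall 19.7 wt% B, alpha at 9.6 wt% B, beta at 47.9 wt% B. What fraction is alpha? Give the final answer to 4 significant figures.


f_alpha = (C_beta - C0) / (C_beta - C_alpha)
f_alpha = (47.9 - 19.7) / (47.9 - 9.6)
f_alpha = 0.7363


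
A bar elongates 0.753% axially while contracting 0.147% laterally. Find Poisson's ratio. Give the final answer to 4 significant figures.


nu = -epsilon_lat / epsilon_axial
Lateral strain is contraction (negative), so using magnitudes:
nu = 0.147 / 0.753
nu = 0.1952


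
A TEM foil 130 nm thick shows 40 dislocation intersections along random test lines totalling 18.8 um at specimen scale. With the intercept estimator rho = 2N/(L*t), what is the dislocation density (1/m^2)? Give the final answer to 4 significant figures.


rho = 2N / (L * t)
L = 18.8 um = 1.88e-05 m, t = 130 nm = 1.3e-07 m
rho = 2 * 40 / (1.88e-05 * 1.3e-07)
rho = 3.273e+13 1/m^2


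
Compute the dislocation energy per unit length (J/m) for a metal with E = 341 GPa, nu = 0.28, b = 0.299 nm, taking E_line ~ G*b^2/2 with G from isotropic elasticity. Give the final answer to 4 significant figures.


Step 1: G = E / (2*(1+nu))
G = 341 / (2*(1+0.28)) = 133.203 GPa = 1.33203e+11 Pa
Step 2: E_line = G*b^2/2
b = 0.299 nm = 2.99e-10 m
E_line = 0.5 * 1.33203e+11 * (2.99e-10)^2 = 5.954e-09 J/m


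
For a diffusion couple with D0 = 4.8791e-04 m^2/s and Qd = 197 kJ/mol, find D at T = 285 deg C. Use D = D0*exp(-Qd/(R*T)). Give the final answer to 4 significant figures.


D = D0 * exp(-Qd / (R*T))
T = 558.15 K
D = 4.8791e-04 * exp(-197e3 / (8.314 * 558.15))
D = 1.784e-22 m^2/s


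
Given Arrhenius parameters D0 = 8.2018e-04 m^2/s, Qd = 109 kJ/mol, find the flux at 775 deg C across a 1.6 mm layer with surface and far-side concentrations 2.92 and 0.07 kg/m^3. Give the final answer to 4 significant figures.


Step 1: D = D0 * exp(-Qd/(R*T))
T = 775 + 273.15 = 1048.15 K
D = 8.2018e-04 * exp(-109e3 / (8.314 * 1048.15)) = 3.03172e-09 m^2/s
Step 2: J = D * (C1 - C2) / dx
J = 3.03172e-09 * (2.92 - 0.07) / 1.6e-03
J = 5.4e-06 kg/(m^2*s)


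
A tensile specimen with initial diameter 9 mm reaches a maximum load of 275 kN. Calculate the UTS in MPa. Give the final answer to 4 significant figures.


A0 = pi*(d/2)^2 = pi*(9/2)^2 = 63.6173 mm^2
UTS = F_max / A0 = 275*1000 / 63.6173
UTS = 4323 MPa


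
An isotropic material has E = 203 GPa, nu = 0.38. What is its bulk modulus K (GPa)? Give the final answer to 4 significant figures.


K = E / (3*(1-2*nu))
K = 203 / (3*(1-2*0.38))
K = 281.9 GPa


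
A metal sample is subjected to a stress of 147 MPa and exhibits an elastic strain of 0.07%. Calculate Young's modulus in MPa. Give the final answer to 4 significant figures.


E = sigma / epsilon
epsilon = 0.07% = 7e-04
E = 147 / 7e-04
E = 210000 MPa


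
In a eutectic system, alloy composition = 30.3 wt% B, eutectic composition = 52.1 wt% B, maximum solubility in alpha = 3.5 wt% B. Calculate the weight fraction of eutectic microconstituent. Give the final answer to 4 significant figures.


f_primary = (C_e - C0) / (C_e - C_alpha_max)
f_primary = (52.1 - 30.3) / (52.1 - 3.5)
f_primary = 0.44856
f_eutectic = 1 - 0.44856 = 0.5514


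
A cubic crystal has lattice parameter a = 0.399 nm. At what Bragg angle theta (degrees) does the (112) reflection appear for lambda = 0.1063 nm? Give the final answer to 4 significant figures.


d = a / sqrt(h^2+k^2+l^2)
d = 0.399 / sqrt(6) = 0.162891 nm
lambda = 2*d*sin(theta)  =>  sin(theta) = lambda / (2*d)
sin(theta) = 0.1063 / (2 * 0.162891) = 0.326292
theta = 19.04 deg


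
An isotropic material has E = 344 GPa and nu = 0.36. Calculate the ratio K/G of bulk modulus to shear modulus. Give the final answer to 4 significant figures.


G = E / (2*(1+nu))
G = 344 / (2*(1+0.36)) = 126.471 GPa
K = E / (3*(1-2*nu))
K = 344 / (3*(1-2*0.36)) = 409.524 GPa
K/G = 409.524 / 126.471 = 3.238


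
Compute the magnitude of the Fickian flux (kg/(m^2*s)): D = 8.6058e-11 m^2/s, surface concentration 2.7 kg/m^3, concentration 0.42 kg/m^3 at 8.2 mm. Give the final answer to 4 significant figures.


J = -D * (dC/dx) = D * (C1 - C2) / dx
J = 8.6058e-11 * (2.7 - 0.42) / 8.2e-03
J = 2.393e-08 kg/(m^2*s)


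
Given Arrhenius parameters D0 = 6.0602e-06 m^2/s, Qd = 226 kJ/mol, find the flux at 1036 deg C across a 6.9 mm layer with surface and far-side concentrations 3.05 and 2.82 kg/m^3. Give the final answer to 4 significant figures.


Step 1: D = D0 * exp(-Qd/(R*T))
T = 1036 + 273.15 = 1309.15 K
D = 6.0602e-06 * exp(-226e3 / (8.314 * 1309.15)) = 5.81886e-15 m^2/s
Step 2: J = D * (C1 - C2) / dx
J = 5.81886e-15 * (3.05 - 2.82) / 6.9e-03
J = 1.94e-13 kg/(m^2*s)


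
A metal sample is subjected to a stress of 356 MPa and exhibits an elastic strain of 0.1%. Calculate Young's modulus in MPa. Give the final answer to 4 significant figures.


E = sigma / epsilon
epsilon = 0.1% = 1e-03
E = 356 / 1e-03
E = 356000 MPa


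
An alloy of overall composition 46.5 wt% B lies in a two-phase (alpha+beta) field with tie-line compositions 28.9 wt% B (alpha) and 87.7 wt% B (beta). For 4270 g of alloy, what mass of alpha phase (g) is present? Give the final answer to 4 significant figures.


f_alpha = (C_beta - C0) / (C_beta - C_alpha)
f_alpha = (87.7 - 46.5) / (87.7 - 28.9) = 0.70068
m_alpha = f_alpha * m_total = 0.70068 * 4270 = 2992 g


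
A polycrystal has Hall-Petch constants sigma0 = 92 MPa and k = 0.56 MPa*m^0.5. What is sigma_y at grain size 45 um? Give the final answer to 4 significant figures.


sigma_y = sigma0 + k / sqrt(d)
d = 45 um = 4.5e-05 m
sigma_y = 92 + 0.56 / sqrt(4.5e-05)
sigma_y = 175.5 MPa


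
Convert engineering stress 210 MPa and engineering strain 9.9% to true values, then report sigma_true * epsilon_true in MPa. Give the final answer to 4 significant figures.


sigma_true = sigma_eng * (1 + epsilon_eng)
sigma_true = 210 * (1 + 0.099) = 230.79 MPa
epsilon_true = ln(1 + epsilon_eng)
epsilon_true = ln(1 + 0.099) = 0.0944007
sigma_true * epsilon_true = 230.79 * 0.0944007 = 21.79 MPa


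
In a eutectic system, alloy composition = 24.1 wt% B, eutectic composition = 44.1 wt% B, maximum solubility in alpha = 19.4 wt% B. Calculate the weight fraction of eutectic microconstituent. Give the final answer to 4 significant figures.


f_primary = (C_e - C0) / (C_e - C_alpha_max)
f_primary = (44.1 - 24.1) / (44.1 - 19.4)
f_primary = 0.809717
f_eutectic = 1 - 0.809717 = 0.1903


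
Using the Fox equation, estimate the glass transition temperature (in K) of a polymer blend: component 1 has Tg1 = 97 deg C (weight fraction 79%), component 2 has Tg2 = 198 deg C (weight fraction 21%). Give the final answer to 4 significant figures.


1/Tg = w1/Tg1 + w2/Tg2 (in Kelvin)
Tg1 = 370.15 K, Tg2 = 471.15 K
1/Tg = 0.79/370.15 + 0.21/471.15
Tg = 387.6 K


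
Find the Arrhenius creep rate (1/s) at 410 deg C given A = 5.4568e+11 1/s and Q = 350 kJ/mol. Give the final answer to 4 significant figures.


rate = A * exp(-Q / (R*T))
T = 410 + 273.15 = 683.15 K
rate = 5.4568e+11 * exp(-350e3 / (8.314 * 683.15))
rate = 9.429e-16 1/s


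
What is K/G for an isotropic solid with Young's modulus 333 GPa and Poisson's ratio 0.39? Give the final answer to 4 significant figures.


G = E / (2*(1+nu))
G = 333 / (2*(1+0.39)) = 119.784 GPa
K = E / (3*(1-2*nu))
K = 333 / (3*(1-2*0.39)) = 504.545 GPa
K/G = 504.545 / 119.784 = 4.212


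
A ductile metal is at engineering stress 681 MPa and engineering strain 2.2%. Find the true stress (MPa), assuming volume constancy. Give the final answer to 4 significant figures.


sigma_true = sigma_eng * (1 + epsilon_eng)
sigma_true = 681 * (1 + 0.022)
sigma_true = 696 MPa


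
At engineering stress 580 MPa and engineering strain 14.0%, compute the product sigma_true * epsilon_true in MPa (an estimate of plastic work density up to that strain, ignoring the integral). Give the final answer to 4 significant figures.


sigma_true = sigma_eng * (1 + epsilon_eng)
sigma_true = 580 * (1 + 0.14) = 661.2 MPa
epsilon_true = ln(1 + epsilon_eng)
epsilon_true = ln(1 + 0.14) = 0.131028
sigma_true * epsilon_true = 661.2 * 0.131028 = 86.64 MPa


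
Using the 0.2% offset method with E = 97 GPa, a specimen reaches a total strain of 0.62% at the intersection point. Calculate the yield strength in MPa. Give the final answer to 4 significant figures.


Offset strain = 0.002
Elastic strain at yield = total_strain - offset = 6.2e-03 - 0.002 = 4.2e-03
sigma_y = E * elastic_strain = 97000 * 4.2e-03
sigma_y = 407.4 MPa


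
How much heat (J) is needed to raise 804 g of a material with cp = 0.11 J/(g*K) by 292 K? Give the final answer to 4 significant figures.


Q = m * cp * dT
Q = 804 * 0.11 * 292
Q = 25820 J


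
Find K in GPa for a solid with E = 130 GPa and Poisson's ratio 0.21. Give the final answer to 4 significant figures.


K = E / (3*(1-2*nu))
K = 130 / (3*(1-2*0.21))
K = 74.71 GPa


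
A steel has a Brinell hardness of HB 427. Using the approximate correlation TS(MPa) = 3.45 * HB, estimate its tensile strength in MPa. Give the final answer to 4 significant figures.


TS (MPa) = 3.45 * HB
TS = 3.45 * 427
TS = 1473 MPa


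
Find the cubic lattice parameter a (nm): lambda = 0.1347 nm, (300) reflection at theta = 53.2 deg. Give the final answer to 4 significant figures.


d = lambda / (2*sin(theta))
d = 0.1347 / (2*sin(53.2 deg))
d = 0.0841106 nm
a = d * sqrt(h^2+k^2+l^2) = 0.0841106 * sqrt(9)
a = 0.2523 nm


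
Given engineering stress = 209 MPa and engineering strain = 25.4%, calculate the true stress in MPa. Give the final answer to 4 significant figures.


sigma_true = sigma_eng * (1 + epsilon_eng)
sigma_true = 209 * (1 + 0.254)
sigma_true = 262.1 MPa


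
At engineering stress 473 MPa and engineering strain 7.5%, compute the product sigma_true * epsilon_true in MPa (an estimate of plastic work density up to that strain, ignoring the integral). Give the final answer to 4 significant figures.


sigma_true = sigma_eng * (1 + epsilon_eng)
sigma_true = 473 * (1 + 0.075) = 508.475 MPa
epsilon_true = ln(1 + epsilon_eng)
epsilon_true = ln(1 + 0.075) = 0.0723207
sigma_true * epsilon_true = 508.475 * 0.0723207 = 36.77 MPa


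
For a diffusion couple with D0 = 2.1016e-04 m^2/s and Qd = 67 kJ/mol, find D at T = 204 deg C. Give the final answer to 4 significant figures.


D = D0 * exp(-Qd / (R*T))
T = 477.15 K
D = 2.1016e-04 * exp(-67e3 / (8.314 * 477.15))
D = 9.72e-12 m^2/s


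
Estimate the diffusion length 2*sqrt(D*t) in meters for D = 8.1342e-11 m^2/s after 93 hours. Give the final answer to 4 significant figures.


t = 93 hr = 334800 s
Diffusion length = 2*sqrt(D*t)
= 2*sqrt(8.1342e-11 * 334800)
= 0.01044 m


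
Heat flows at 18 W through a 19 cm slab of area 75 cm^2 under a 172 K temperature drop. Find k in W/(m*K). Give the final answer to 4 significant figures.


k = Q*L / (A*dT)
L = 0.19 m, A = 7.5e-03 m^2
k = 18 * 0.19 / (7.5e-03 * 172)
k = 2.651 W/(m*K)


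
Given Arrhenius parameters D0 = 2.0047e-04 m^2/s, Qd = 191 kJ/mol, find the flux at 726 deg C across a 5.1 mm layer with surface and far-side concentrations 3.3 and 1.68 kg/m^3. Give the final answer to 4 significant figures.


Step 1: D = D0 * exp(-Qd/(R*T))
T = 726 + 273.15 = 999.15 K
D = 2.0047e-04 * exp(-191e3 / (8.314 * 999.15)) = 2.07198e-14 m^2/s
Step 2: J = D * (C1 - C2) / dx
J = 2.07198e-14 * (3.3 - 1.68) / 5.1e-03
J = 6.582e-12 kg/(m^2*s)


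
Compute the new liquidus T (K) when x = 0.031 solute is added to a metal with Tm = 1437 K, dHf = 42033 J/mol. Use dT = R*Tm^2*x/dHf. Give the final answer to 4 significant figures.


dT = R*Tm^2*x / dHf
dT = 8.314 * 1437^2 * 0.031 / 42033
dT = 12.6618 K
T_new = 1437 - 12.6618 = 1424 K


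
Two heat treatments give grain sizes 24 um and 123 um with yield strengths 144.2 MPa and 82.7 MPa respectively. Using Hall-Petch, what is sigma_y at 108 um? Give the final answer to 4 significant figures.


sigma_y = sigma0 + k / sqrt(d)
1/sqrt(d1) = 1/sqrt(2.4e-05) = 204.124;  1/sqrt(d2) = 90.167
k = (sigma1 - sigma2) / (1/sqrt(d1) - 1/sqrt(d2)) = (144.2 - 82.7) / (204.124 - 90.167) = 0.539676 MPa*m^0.5
sigma0 = sigma1 - k/sqrt(d1) = 144.2 - 0.539676*204.124 = 34.039 MPa
sigma_y(d3) = 34.039 + 0.539676 / sqrt(1.08e-04) = 85.97 MPa


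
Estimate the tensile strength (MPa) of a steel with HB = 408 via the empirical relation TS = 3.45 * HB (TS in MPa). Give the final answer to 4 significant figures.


TS (MPa) = 3.45 * HB
TS = 3.45 * 408
TS = 1408 MPa


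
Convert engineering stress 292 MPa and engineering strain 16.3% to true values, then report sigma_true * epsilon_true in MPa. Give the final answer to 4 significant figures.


sigma_true = sigma_eng * (1 + epsilon_eng)
sigma_true = 292 * (1 + 0.163) = 339.596 MPa
epsilon_true = ln(1 + epsilon_eng)
epsilon_true = ln(1 + 0.163) = 0.151003
sigma_true * epsilon_true = 339.596 * 0.151003 = 51.28 MPa


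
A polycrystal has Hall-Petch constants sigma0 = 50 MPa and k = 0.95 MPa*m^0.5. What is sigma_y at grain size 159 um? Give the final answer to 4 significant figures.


sigma_y = sigma0 + k / sqrt(d)
d = 159 um = 1.59e-04 m
sigma_y = 50 + 0.95 / sqrt(1.59e-04)
sigma_y = 125.3 MPa


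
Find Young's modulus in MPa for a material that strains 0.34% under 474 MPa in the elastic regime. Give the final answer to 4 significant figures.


E = sigma / epsilon
epsilon = 0.34% = 3.4e-03
E = 474 / 3.4e-03
E = 139400 MPa


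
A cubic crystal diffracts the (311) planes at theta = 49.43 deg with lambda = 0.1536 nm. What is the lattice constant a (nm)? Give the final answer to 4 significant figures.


d = lambda / (2*sin(theta))
d = 0.1536 / (2*sin(49.43 deg))
d = 0.101104 nm
a = d * sqrt(h^2+k^2+l^2) = 0.101104 * sqrt(11)
a = 0.3353 nm


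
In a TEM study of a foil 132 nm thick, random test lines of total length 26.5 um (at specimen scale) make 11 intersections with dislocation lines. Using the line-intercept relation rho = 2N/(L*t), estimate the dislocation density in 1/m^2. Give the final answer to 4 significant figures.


rho = 2N / (L * t)
L = 26.5 um = 2.65e-05 m, t = 132 nm = 1.32e-07 m
rho = 2 * 11 / (2.65e-05 * 1.32e-07)
rho = 6.289e+12 1/m^2


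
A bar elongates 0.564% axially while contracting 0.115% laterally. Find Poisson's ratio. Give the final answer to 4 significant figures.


nu = -epsilon_lat / epsilon_axial
Lateral strain is contraction (negative), so using magnitudes:
nu = 0.115 / 0.564
nu = 0.2039
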